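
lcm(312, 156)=312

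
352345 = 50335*7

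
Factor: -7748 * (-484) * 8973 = 2^4 * 3^2 * 11^2 * 13^1 * 149^1 * 997^1 = 33649037136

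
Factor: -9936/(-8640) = 2^(-2)*5^(-1)*23^1 = 23/20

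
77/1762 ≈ 0.0437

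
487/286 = 1+201/286≈1.70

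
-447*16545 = -7395615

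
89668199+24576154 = 114244353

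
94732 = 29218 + 65514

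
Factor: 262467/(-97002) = -1 * 2^(-1) * 3^1 * 17^(-1) * 317^(-1) * 9721^1 = -29163/10778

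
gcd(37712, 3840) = 16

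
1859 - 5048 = -3189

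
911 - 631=280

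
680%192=104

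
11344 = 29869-18525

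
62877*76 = 4778652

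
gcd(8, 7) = 1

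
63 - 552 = -489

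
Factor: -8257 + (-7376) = -1 * 3^4 * 193^1 = -15633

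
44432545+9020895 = 53453440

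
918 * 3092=2838456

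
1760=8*220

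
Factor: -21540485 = -1*5^1*4308097^1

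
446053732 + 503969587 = 950023319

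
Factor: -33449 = -1*13^1*31^1*83^1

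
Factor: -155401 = -1*19^1*8179^1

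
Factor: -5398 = -1*2^1*2699^1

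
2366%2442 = 2366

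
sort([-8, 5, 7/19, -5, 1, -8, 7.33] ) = [-8, -8, -5, 7/19, 1, 5, 7.33] 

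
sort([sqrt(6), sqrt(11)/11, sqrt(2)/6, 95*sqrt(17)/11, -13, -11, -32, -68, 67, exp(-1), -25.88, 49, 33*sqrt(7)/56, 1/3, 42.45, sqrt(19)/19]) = [-68, -32, -25.88, -13, -11, sqrt(19)/19, sqrt(2)/6, sqrt(11)/11, 1/3, exp(-1), 33*sqrt(7)/56, sqrt(6), 95*sqrt(17)/11, 42.45, 49, 67]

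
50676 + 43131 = 93807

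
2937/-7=-419 - 4/7 ≈ -419.57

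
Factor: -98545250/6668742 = -1 * 3^(-1) * 5^3 * 43^1 * 89^1 * 103^1 * 1111457^(-1) = -49272625/3334371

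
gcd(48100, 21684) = 52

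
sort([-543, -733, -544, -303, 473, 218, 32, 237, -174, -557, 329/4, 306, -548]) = [-733, -557, -548, -544, -543, -303, -174, 32, 329/4, 218, 237, 306, 473]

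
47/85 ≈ 0.553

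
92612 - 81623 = 10989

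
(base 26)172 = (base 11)712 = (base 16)35c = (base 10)860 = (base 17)2ga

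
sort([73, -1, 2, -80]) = [-80, -1, 2, 73]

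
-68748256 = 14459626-83207882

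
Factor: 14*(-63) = -1*2^1*3^2*7^2 = -882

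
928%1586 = 928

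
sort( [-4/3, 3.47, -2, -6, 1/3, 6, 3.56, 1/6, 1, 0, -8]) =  [-8, -6, -2, -4/3, 0, 1/6, 1/3, 1, 3.47, 3.56, 6]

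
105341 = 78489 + 26852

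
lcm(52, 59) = 3068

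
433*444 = 192252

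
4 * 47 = 188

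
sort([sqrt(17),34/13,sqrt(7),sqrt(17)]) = [34/13,sqrt(7),sqrt(17),sqrt(17)]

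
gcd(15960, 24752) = 56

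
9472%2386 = 2314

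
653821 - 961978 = -308157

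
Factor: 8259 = 3^1*2753^1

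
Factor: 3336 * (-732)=-1 * 2^5 * 3^2 * 61^1 * 139^1=-2441952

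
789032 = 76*10382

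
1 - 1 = 0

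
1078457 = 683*1579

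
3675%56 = 35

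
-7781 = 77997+-85778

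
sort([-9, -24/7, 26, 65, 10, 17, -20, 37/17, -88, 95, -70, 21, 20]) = [-88, -70, -20, -9, -24/7, 37/17, 10, 17, 20, 21, 26, 65, 95]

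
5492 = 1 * 5492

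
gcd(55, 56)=1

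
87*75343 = 6554841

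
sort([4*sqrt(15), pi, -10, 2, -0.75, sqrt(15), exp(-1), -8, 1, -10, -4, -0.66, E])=[-10, -10, -8, -4, -0.75, -0.66, exp(-1), 1, 2, E, pi, sqrt(15), 4*sqrt(15)]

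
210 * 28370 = 5957700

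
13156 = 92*143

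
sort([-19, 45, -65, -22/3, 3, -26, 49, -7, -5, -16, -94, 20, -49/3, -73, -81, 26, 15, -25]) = [-94, -81, -73, -65, -26, -25, -19, -49/3, -16, -22/3, -7, -5, 3, 15, 20, 26, 45, 49]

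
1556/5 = 311 + 1/5 = 311.20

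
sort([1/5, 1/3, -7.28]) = [-7.28, 1/5, 1/3]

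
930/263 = 3 + 141/263 ≈ 3.54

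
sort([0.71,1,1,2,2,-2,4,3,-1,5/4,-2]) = [-2,-2,-1,0.71,1,1,5/4,2,2,3,4]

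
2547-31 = 2516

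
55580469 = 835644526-780064057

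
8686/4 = 2171 + 1/2 = 2171.50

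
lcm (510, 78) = 6630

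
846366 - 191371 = 654995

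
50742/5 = 10148 + 2/5 = 10148.40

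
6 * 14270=85620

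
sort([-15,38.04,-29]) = [-29,-15,38.04]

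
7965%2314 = 1023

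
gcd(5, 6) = 1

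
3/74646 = 1/24882 ≈ 0.0000402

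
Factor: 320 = 2^6*5^1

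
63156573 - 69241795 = -6085222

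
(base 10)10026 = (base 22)kfg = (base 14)3922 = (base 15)2e86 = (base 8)23452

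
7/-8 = -0.875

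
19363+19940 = 39303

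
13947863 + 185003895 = 198951758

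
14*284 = 3976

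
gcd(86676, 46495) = 1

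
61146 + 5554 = 66700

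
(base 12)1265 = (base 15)948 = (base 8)4055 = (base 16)82d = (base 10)2093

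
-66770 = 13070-79840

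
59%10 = 9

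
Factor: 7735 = 5^1*7^1*13^1*17^1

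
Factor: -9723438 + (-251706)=-1 * 2^3 * 3^1 * 415631^1=-9975144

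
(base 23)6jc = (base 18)b35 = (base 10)3623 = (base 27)4q5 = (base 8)7047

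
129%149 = 129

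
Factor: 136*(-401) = -1*2^3*17^1*401^1 = -54536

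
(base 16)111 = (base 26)ad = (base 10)273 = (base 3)101010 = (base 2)100010001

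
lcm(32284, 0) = 0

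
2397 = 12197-9800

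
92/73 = 1 + 19/73≈1.26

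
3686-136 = 3550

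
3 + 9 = 12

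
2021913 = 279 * 7247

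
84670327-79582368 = 5087959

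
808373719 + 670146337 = 1478520056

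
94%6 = 4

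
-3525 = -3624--99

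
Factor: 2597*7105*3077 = 5^1*7^4*17^1*29^1*53^1*181^1 = 56775834745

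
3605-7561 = -3956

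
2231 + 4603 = 6834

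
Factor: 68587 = 107^1*641^1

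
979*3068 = 3003572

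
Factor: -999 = -1 * 3^3 * 37^1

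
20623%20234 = 389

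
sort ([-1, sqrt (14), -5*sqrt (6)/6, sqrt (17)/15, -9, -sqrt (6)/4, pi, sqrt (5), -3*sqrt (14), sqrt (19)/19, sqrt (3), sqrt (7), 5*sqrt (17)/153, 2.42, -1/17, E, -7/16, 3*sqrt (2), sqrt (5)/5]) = [-3*sqrt (14), -9, -5*sqrt (6)/6, -1, -sqrt (6)/4, -7/16, -1/17, 5*sqrt (17)/153, sqrt (19)/19, sqrt (17)/15, sqrt (5)/5, sqrt (3), sqrt (5), 2.42, sqrt (7), E, pi, sqrt (14), 3*sqrt (2)]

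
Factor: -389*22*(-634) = 2^2*11^1*317^1*389^1 = 5425772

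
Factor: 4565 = 5^1 * 11^1 * 83^1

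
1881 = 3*627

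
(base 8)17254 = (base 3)101202211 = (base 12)4664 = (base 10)7852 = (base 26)bg0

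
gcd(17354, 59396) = 2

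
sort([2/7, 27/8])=[2/7, 27/8]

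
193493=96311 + 97182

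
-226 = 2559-2785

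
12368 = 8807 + 3561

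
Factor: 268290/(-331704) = -1 * 2^(-2) * 5^1 * 11^1 * 17^(-1) = -55/68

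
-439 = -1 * 439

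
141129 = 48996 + 92133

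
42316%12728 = 4132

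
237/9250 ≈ 0.0256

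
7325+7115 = 14440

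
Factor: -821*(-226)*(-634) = -1*2^2*113^1*317^1*821^1 = -117636164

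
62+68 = 130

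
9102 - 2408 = 6694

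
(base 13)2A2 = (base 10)470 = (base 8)726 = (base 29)G6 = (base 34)DS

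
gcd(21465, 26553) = 159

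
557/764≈0.729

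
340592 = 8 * 42574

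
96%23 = 4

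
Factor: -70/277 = -1*2^1*5^1*7^1*277^(-1)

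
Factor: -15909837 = -1*3^1*61^1*86939^1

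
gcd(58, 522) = 58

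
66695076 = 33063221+33631855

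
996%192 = 36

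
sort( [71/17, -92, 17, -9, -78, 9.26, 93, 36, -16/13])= [-92, -78, -9, -16/13, 71/17, 9.26, 17, 36, 93]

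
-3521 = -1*3521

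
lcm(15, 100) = 300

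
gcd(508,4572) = 508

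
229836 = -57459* (-4)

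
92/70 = 1 + 11/35 ≈ 1.31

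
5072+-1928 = 3144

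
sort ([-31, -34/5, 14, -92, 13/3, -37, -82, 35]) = [-92, -82, -37, -31, -34/5, 13/3, 14, 35]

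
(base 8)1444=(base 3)1002210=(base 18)28c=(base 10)804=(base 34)nm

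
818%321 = 176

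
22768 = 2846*8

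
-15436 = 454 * (-34)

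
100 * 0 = 0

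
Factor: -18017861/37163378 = -1 * 2^(-1) * 7^(-1) * 1283^(-1) * 2017^1 * 2069^(-1) * 8933^1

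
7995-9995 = -2000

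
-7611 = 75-7686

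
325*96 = 31200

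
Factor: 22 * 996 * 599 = 2^3 * 3^1 * 11^1 * 83^1 * 599^1 = 13125288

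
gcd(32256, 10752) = 10752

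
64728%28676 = 7376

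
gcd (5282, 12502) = 38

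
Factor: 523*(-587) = -1*523^1*587^1 = -307001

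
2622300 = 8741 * 300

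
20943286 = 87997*238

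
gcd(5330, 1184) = 2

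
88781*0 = 0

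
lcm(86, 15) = 1290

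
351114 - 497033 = -145919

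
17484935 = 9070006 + 8414929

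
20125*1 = 20125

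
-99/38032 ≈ -0.00260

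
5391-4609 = 782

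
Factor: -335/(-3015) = 3^(-2) = 1/9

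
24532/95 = 258 + 22/95 ≈ 258.23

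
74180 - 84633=-10453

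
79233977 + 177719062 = 256953039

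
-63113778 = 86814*(-727)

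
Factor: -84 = -1*2^2*3^1*7^1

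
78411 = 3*26137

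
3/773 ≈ 0.00388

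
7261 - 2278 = 4983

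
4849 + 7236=12085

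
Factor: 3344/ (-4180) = -1*2^2*5^ (-1) = -4/5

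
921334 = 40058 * 23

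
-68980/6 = -11496 - 2/3 ≈ -11496.67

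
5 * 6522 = 32610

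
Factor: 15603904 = 2^6*479^1*509^1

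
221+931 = 1152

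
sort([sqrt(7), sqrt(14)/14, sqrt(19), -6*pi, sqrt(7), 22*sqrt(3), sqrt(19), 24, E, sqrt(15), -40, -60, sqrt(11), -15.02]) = [-60, -40, -6*pi, -15.02, sqrt(14)/14, sqrt(7), sqrt(7), E, sqrt(11), sqrt(15), sqrt(19), sqrt(19), 24, 22*sqrt(3)]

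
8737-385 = 8352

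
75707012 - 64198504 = 11508508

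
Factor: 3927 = 3^1 * 7^1 * 11^1 * 17^1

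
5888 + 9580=15468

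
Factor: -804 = -1 * 2^2 * 3^1 * 67^1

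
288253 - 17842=270411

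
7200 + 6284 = 13484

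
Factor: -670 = -1*2^1*5^1*67^1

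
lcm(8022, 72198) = 72198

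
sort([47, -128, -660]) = [-660, -128, 47]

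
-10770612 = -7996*1347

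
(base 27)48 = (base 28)44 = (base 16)74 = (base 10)116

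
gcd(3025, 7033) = 1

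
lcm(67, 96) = 6432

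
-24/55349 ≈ -0.000434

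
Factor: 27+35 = 2^1 * 31^1 = 62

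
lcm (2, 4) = 4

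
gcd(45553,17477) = 1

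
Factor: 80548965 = 3^3 * 5^1 * 7^1 * 85237^1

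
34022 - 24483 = 9539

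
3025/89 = 33+88/89≈33.99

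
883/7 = 126+1/7 ≈ 126.14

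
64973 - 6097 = 58876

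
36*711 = 25596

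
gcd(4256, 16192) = 32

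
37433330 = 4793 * 7810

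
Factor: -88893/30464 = -1 * 2^(-8) * 3^2 * 83^1 = -747/256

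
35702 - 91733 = -56031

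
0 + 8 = 8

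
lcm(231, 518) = 17094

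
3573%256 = 245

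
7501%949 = 858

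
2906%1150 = 606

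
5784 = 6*964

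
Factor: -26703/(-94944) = 2^(-5) * 3^2 = 9/32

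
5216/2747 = 1 + 2469/2747 ≈ 1.90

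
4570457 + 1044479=5614936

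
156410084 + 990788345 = 1147198429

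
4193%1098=899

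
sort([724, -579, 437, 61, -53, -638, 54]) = [-638, -579, -53, 54, 61, 437, 724]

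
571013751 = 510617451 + 60396300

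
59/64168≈0.000919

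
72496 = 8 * 9062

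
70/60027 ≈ 0.00117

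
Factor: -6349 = -1*7^1*907^1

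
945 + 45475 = 46420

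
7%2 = 1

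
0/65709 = 0 = 0.00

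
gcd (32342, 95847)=1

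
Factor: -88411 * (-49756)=2^2 * 7^1 * 1777^1 * 88411^1=4398977716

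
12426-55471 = -43045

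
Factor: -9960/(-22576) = 2^(-1) * 3^1 * 5^1 * 17^(-1) = 15/34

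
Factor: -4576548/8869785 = -1*2^2*5^(-1)*29^1*13151^1*591319^(-1) = -1525516/2956595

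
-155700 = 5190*(-30)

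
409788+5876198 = 6285986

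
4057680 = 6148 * 660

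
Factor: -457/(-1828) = 2^(-2) = 1/4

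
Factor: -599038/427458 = -1 * 3^(-1) * 11^1 * 73^1 * 191^(-1) = -803/573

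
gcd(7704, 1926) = 1926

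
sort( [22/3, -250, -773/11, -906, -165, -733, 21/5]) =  [-906, -733, -250, -165, -773/11, 21/5, 22/3]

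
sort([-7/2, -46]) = [-46, -7/2]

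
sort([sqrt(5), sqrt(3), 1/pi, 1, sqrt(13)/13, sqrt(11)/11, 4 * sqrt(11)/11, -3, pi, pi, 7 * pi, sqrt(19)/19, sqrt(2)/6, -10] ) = [-10, -3, sqrt(19)/19, sqrt(2)/6, sqrt(13)/13, sqrt(11)/11, 1/pi, 1, 4 * sqrt(11)/11, sqrt(3), sqrt(5), pi, pi, 7 * pi] 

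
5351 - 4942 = 409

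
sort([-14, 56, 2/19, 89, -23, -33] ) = [-33, -23, -14, 2/19, 56, 89] 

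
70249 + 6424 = 76673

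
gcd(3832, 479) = 479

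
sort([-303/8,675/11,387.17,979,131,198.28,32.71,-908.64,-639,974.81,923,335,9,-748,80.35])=[-908.64,-748,-639,-303/8,9,32.71,675/11,80.35,131,198.28,335,387.17,923,974.81,979]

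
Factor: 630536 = 2^3 * 269^1 * 293^1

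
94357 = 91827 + 2530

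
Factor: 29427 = 3^1 * 17^1 * 577^1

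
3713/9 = 412 + 5/9 ≈ 412.56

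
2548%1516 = 1032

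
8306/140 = 4153/70≈59.33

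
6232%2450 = 1332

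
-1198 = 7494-8692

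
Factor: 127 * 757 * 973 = 7^1 * 127^1 * 139^1 * 757^1 = 93543247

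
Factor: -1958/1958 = -1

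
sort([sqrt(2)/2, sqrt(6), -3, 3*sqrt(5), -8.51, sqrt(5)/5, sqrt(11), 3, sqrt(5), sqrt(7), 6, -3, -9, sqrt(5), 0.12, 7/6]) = [-9, -8.51, -3, -3, 0.12, sqrt(5)/5, sqrt(2)/2, 7/6, sqrt(5), sqrt(5), sqrt(6), sqrt(7), 3, sqrt(11), 6, 3*sqrt(5)]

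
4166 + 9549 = 13715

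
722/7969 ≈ 0.0906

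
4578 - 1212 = 3366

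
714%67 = 44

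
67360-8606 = 58754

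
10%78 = 10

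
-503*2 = -1006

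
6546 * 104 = 680784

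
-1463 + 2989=1526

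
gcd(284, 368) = 4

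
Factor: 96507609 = 3^1*11^1*23^1*43^1*2957^1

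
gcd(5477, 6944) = 1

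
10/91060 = 1/9106 ≈ 0.000110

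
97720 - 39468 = 58252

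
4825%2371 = 83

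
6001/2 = 3000+1/2 = 3000.50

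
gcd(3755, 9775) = 5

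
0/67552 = 0 = 0.00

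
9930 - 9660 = 270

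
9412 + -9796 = -384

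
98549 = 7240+91309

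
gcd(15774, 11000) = 22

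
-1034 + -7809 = -8843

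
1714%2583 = 1714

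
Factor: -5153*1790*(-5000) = 2^4*5^5*179^1*5153^1 = 46119350000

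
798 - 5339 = -4541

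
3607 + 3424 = 7031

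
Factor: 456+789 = 3^1 * 5^1 * 83^1 = 1245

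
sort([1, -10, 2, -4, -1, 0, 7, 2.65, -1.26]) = [-10, -4, -1.26, -1, 0, 1, 2, 2.65, 7]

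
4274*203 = 867622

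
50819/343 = 148 + 55/343 ≈ 148.16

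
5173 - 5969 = -796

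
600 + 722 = 1322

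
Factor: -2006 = -1 * 2^1 * 17^1 * 59^1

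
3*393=1179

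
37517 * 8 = 300136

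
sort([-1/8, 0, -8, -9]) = [-9, -8, -1/8, 0]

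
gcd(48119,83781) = 1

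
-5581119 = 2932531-8513650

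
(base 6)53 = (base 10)33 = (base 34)x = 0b100001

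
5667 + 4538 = 10205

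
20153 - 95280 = -75127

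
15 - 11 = 4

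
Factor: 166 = 2^1*83^1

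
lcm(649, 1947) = 1947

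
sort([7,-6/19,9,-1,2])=[-1,-6/19,2,7,9]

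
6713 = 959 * 7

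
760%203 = 151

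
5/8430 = 1/1686 ≈ 0.000593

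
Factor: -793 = -1 * 13^1 * 61^1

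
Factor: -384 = -1 * 2^7 * 3^1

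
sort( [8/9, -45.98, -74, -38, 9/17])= [-74, -45.98, -38, 9/17, 8/9]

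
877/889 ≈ 0.987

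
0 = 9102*0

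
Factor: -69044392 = -1*2^3*1237^1*6977^1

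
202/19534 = 101/9767 ≈ 0.0103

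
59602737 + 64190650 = 123793387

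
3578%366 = 284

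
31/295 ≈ 0.105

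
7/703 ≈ 0.00996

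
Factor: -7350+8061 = 3^2 * 79^1 = 711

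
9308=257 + 9051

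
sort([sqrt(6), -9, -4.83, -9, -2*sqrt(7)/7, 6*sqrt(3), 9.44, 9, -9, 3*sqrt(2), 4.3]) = [-9, -9, -9, -4.83, -2*sqrt(7)/7, sqrt(6), 3*sqrt(2), 4.3, 9, 9.44, 6*sqrt(3)]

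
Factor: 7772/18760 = 2^ (-1) * 5^ (-1) * 7^ (-1) * 29^1 = 29/70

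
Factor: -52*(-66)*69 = 2^3*3^2*11^1*13^1*23^1 = 236808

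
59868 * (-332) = -19876176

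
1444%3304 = 1444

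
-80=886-966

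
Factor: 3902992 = 2^4 * 83^1 * 2939^1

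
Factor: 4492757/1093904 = 2^(-4) * 7^(-1) * 53^1 * 103^1 * 823^1 * 9767^(-1)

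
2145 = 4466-2321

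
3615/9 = 1205/3 ≈ 401.67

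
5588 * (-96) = -536448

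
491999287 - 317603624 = 174395663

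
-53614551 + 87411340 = 33796789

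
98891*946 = 93550886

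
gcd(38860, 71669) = 1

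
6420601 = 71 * 90431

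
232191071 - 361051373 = -128860302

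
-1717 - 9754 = -11471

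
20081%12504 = 7577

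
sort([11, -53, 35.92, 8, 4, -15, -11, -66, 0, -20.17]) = [-66, -53, -20.17, -15, -11, 0, 4, 8, 11, 35.92]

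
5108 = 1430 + 3678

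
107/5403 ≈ 0.0198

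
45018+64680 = 109698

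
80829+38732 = 119561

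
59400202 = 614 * 96743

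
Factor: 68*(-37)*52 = -1*2^4*13^1*17^1*37^1 = -130832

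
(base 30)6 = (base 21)6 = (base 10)6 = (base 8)6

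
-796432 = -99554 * 8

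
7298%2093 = 1019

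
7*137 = 959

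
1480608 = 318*4656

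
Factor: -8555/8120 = -1 * 2^(-3) * 7^(-1) * 59^1 = -59/56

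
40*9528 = 381120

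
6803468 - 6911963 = -108495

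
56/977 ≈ 0.0573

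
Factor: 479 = 479^1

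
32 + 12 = 44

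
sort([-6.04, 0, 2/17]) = [-6.04, 0, 2/17]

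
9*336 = 3024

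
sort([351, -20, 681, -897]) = [-897, -20, 351, 681]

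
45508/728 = 62 + 93/182 ≈ 62.51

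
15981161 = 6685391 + 9295770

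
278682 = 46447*6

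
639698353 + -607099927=32598426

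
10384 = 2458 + 7926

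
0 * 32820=0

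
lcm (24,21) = 168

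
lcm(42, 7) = 42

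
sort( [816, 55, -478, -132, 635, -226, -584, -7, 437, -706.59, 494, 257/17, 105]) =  [-706.59, -584, -478, -226, -132, -7, 257/17, 55, 105, 437, 494, 635, 816]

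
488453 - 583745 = -95292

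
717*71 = 50907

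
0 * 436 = 0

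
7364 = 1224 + 6140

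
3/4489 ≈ 0.000668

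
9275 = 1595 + 7680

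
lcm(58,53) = 3074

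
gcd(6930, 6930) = 6930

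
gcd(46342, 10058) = 94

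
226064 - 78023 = 148041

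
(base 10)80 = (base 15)55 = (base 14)5a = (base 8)120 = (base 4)1100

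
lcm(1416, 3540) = 7080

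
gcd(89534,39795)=1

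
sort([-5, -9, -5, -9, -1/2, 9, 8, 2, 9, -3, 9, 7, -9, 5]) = [-9, -9, -9, -5, -5, -3, -1/2, 2, 5, 7, 8, 9, 9, 9]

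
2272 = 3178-906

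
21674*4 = 86696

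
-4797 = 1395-6192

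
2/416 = 1/208 ≈ 0.00481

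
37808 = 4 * 9452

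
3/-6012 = -1/2004 ≈ -0.000499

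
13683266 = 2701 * 5066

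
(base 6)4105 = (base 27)16e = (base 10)905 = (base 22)1j3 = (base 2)1110001001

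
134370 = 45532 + 88838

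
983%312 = 47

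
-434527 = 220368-654895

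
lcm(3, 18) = 18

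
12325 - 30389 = -18064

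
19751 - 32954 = -13203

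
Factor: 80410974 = 2^1 * 3^1 * 7^1 * 359^1 * 5333^1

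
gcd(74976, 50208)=96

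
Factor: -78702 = -1*2^1*3^1*13^1*1009^1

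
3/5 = 0.60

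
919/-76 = -12 - 7/76 ≈ -12.09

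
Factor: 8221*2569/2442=2^(-1)*3^(-1)*7^1*11^(-1)*37^(-1)*367^1*8221^1=21119749/2442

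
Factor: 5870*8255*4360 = 2^4*5^3*13^1*109^1*127^1*587^1 = 211271866000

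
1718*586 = 1006748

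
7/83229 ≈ 0.0000841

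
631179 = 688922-57743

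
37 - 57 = -20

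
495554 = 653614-158060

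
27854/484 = 57 + 133/242 ≈ 57.55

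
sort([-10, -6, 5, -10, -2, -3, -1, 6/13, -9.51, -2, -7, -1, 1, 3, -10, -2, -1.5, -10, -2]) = [-10, -10, -10, -10, -9.51, -7, -6, -3, -2, -2, -2, -2, -1.5, -1, -1, 6/13, 1, 3, 5]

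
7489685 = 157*47705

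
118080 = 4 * 29520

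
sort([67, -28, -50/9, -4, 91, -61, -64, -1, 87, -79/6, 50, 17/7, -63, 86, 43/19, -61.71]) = [-64, -63, -61.71, -61, -28, -79/6, -50/9, -4, -1, 43/19, 17/7, 50, 67, 86, 87, 91]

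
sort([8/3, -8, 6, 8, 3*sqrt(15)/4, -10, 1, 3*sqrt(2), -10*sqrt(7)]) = [-10*sqrt(7), -10, -8, 1, 8/3, 3*sqrt(15)/4, 3*sqrt(2), 6, 8]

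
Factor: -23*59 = -1*23^1*59^1 = -1357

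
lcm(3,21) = 21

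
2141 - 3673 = -1532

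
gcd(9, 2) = 1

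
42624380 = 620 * 68749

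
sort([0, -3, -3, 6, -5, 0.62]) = [-5, -3, -3, 0, 0.62, 6]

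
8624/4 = 2156 = 2156.00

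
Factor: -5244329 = -1*229^1*22901^1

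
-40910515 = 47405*(-863)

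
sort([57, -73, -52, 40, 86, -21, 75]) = [-73, -52, -21, 40, 57, 75, 86]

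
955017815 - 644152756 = 310865059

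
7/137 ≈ 0.0511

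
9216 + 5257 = 14473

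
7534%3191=1152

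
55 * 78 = 4290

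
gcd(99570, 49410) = 30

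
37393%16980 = 3433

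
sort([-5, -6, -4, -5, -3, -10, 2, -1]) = [-10, -6, -5, -5, -4, -3, -1, 2]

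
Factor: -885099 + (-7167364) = -1 * 47^1 * 171329^1 = -8052463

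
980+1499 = 2479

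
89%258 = 89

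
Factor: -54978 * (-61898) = 2^2 * 3^1 * 7^2 * 11^1 * 17^1 * 30949^1 = 3403028244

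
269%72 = 53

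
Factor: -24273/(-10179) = 13^(-1) * 31^1 = 31/13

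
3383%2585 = 798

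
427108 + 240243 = 667351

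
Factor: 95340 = 2^2*3^1*5^1*7^1*227^1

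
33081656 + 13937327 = 47018983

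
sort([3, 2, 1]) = [1, 2, 3]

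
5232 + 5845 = 11077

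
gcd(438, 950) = 2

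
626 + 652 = 1278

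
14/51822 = 7/25911 ≈ 0.000270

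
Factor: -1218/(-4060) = 2^(-1) * 3^1 * 5^(-1) = 3/10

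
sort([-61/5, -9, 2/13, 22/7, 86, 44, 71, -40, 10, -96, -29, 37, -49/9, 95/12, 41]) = [-96, -40, -29, -61/5, -9, -49/9, 2/13, 22/7, 95/12, 10, 37, 41, 44, 71, 86]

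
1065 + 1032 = 2097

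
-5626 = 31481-37107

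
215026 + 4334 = 219360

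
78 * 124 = 9672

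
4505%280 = 25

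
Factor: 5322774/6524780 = 2^(-1) * 3^1 * 5^(-1) * 19^1 * 311^(-1) * 1049^(-1) * 46691^1 = 2661387/3262390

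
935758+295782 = 1231540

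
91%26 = 13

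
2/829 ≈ 0.00241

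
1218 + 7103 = 8321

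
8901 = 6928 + 1973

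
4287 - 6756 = -2469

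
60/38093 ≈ 0.00158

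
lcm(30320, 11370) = 90960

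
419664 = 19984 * 21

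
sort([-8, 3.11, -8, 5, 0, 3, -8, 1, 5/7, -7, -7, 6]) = [-8, -8, -8, -7, -7, 0, 5/7, 1, 3, 3.11, 5, 6]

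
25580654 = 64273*398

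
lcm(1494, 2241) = 4482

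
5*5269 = 26345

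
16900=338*50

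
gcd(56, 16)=8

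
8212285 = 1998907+6213378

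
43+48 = 91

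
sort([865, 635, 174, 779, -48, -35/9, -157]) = [-157, -48, -35/9, 174, 635, 779, 865]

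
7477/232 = 32 + 53/232 ≈ 32.23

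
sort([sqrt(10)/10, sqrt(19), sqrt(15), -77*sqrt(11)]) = [-77*sqrt(11), sqrt(10)/10, sqrt(15), sqrt(19)]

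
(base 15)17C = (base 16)156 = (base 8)526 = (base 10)342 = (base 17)132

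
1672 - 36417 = -34745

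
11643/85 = 136+83/85 ≈ 136.98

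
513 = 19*27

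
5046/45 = 112 + 2/15≈112.13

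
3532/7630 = 1766/3815 ≈ 0.463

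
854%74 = 40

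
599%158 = 125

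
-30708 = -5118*6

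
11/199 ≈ 0.0553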